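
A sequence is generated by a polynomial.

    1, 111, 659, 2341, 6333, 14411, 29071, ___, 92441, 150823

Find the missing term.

Using the first 7 terms:
First differences: 110  548  1682  3992  8078  14660
Second differences: 438  1134  2310  4086  6582
Third differences: 696  1176  1776  2496
Fourth differences: 480  600  720
Fifth differences: 120  120
Constant fifth difference = 120.
Extend forward: 720 + 120 = 840;  2496 + 840 = 3336;  6582 + 3336 = 9918;  14660 + 9918 = 24578;  29071 + 24578 = 53649

53649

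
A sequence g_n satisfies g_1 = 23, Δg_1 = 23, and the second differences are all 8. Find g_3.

77

Build the table forward from the leading diagonal:
Second differences: 8, 8, 8
First differences: 23, 31, 39
g: 23, 46, 77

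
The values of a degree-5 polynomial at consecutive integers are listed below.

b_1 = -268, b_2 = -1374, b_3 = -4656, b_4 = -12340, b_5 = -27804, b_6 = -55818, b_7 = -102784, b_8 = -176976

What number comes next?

Δ: -1106 , -3282 , -7684 , -15464 , -28014 , -46966 , -74192
Δ²: -2176 , -4402 , -7780 , -12550 , -18952 , -27226
Δ³: -2226 , -3378 , -4770 , -6402 , -8274
Δ⁴: -1152 , -1392 , -1632 , -1872
Δ⁵: -240 , -240 , -240
The fifth differences are constant (-240).
-1872 − 240 = -2112;  -8274 − 2112 = -10386;  -27226 − 10386 = -37612;  -74192 − 37612 = -111804;  -176976 − 111804 = -288780

-288780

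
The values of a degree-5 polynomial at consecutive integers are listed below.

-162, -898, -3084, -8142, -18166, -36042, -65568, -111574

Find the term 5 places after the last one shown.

-736  -2186  -5058  -10024  -17876  -29526  -46006
-1450  -2872  -4966  -7852  -11650  -16480
-1422  -2094  -2886  -3798  -4830
-672  -792  -912  -1032
-120  -120  -120
Constant fifth difference = -120, so extend:
-1032 − 120 = -1152;  -4830 − 1152 = -5982;  -16480 − 5982 = -22462;  -46006 − 22462 = -68468;  -111574 − 68468 = -180042
-1152 − 120 = -1272;  -5982 − 1272 = -7254;  -22462 − 7254 = -29716;  -68468 − 29716 = -98184;  -180042 − 98184 = -278226
-1272 − 120 = -1392;  -7254 − 1392 = -8646;  -29716 − 8646 = -38362;  -98184 − 38362 = -136546;  -278226 − 136546 = -414772
-1392 − 120 = -1512;  -8646 − 1512 = -10158;  -38362 − 10158 = -48520;  -136546 − 48520 = -185066;  -414772 − 185066 = -599838
-1512 − 120 = -1632;  -10158 − 1632 = -11790;  -48520 − 11790 = -60310;  -185066 − 60310 = -245376;  -599838 − 245376 = -845214

-845214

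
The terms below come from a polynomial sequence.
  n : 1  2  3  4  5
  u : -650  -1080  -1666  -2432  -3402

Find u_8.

Δ: -430  -586  -766  -970
Δ²: -156  -180  -204
Δ³: -24  -24
Third differences constant at -24.
-204 − 24 = -228;  -970 − 228 = -1198;  -3402 − 1198 = -4600
-228 − 24 = -252;  -1198 − 252 = -1450;  -4600 − 1450 = -6050
-252 − 24 = -276;  -1450 − 276 = -1726;  -6050 − 1726 = -7776

-7776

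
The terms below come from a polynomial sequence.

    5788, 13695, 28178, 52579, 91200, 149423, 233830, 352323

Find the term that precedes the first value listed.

1955

First differences: 7907  14483  24401  38621  58223  84407  118493
Second differences: 6576  9918  14220  19602  26184  34086
Third differences: 3342  4302  5382  6582  7902
Fourth differences: 960  1080  1200  1320
Fifth differences: 120  120  120
The fifth differences are constant at 120.
Work back: 960 − 120 = 840;  3342 − 840 = 2502;  6576 − 2502 = 4074;  7907 − 4074 = 3833;  5788 − 3833 = 1955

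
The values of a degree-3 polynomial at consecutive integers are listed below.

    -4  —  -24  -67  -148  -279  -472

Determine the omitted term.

Using the last 5 terms:
D1: -43  -81  -131  -193
D2: -38  -50  -62
D3: -12  -12
Constant third difference = -12.
Extend backward: -38 + 12 = -26;  -43 + 26 = -17;  -24 + 17 = -7

-7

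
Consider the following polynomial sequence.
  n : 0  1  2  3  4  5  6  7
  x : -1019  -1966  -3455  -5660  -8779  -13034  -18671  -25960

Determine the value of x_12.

-98315

Δ: -947  -1489  -2205  -3119  -4255  -5637  -7289
Δ²: -542  -716  -914  -1136  -1382  -1652
Δ³: -174  -198  -222  -246  -270
Δ⁴: -24  -24  -24  -24
Fourth differences constant at -24.
-270 − 24 = -294;  -1652 − 294 = -1946;  -7289 − 1946 = -9235;  -25960 − 9235 = -35195
-294 − 24 = -318;  -1946 − 318 = -2264;  -9235 − 2264 = -11499;  -35195 − 11499 = -46694
-318 − 24 = -342;  -2264 − 342 = -2606;  -11499 − 2606 = -14105;  -46694 − 14105 = -60799
-342 − 24 = -366;  -2606 − 366 = -2972;  -14105 − 2972 = -17077;  -60799 − 17077 = -77876
-366 − 24 = -390;  -2972 − 390 = -3362;  -17077 − 3362 = -20439;  -77876 − 20439 = -98315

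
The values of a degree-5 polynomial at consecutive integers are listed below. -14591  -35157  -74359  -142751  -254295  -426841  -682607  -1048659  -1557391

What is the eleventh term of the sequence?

-3161991

-20566 , -39202 , -68392 , -111544 , -172546 , -255766 , -366052 , -508732
-18636 , -29190 , -43152 , -61002 , -83220 , -110286 , -142680
-10554 , -13962 , -17850 , -22218 , -27066 , -32394
-3408 , -3888 , -4368 , -4848 , -5328
-480 , -480 , -480 , -480
Fifth differences constant at -480.
-5328 − 480 = -5808;  -32394 − 5808 = -38202;  -142680 − 38202 = -180882;  -508732 − 180882 = -689614;  -1557391 − 689614 = -2247005
-5808 − 480 = -6288;  -38202 − 6288 = -44490;  -180882 − 44490 = -225372;  -689614 − 225372 = -914986;  -2247005 − 914986 = -3161991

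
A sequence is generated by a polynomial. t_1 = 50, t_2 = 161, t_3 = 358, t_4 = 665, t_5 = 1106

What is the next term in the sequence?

1705

D1: 111, 197, 307, 441
D2: 86, 110, 134
D3: 24, 24
The third differences are constant (24).
134 + 24 = 158;  441 + 158 = 599;  1106 + 599 = 1705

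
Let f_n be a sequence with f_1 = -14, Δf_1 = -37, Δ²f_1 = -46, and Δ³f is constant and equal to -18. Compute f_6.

-839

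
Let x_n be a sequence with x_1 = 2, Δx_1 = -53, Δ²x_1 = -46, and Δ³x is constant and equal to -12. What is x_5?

-534

Build the table forward from the leading diagonal:
D3: -12, -12, -12, -12, -12
D2: -46, -58, -70, -82, -94
D1: -53, -99, -157, -227, -309
x: 2, -51, -150, -307, -534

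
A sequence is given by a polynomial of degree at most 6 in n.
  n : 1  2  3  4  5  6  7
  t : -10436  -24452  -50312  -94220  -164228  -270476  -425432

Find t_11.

D1: -14016  -25860  -43908  -70008  -106248  -154956
D2: -11844  -18048  -26100  -36240  -48708
D3: -6204  -8052  -10140  -12468
D4: -1848  -2088  -2328
D5: -240  -240
Fifth differences constant at -240.
-2328 − 240 = -2568;  -12468 − 2568 = -15036;  -48708 − 15036 = -63744;  -154956 − 63744 = -218700;  -425432 − 218700 = -644132
-2568 − 240 = -2808;  -15036 − 2808 = -17844;  -63744 − 17844 = -81588;  -218700 − 81588 = -300288;  -644132 − 300288 = -944420
-2808 − 240 = -3048;  -17844 − 3048 = -20892;  -81588 − 20892 = -102480;  -300288 − 102480 = -402768;  -944420 − 402768 = -1347188
-3048 − 240 = -3288;  -20892 − 3288 = -24180;  -102480 − 24180 = -126660;  -402768 − 126660 = -529428;  -1347188 − 529428 = -1876616

-1876616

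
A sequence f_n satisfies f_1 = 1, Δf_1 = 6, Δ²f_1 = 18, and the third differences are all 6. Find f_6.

271

Build the table forward from the leading diagonal:
D3: 6, 6, 6, 6, 6, 6
D2: 18, 24, 30, 36, 42, 48
D1: 6, 24, 48, 78, 114, 156
f: 1, 7, 31, 79, 157, 271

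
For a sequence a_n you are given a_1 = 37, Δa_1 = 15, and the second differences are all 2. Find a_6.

Build the table forward from the leading diagonal:
Δ²: 2, 2, 2, 2, 2, 2
Δ: 15, 17, 19, 21, 23, 25
a: 37, 52, 69, 88, 109, 132

132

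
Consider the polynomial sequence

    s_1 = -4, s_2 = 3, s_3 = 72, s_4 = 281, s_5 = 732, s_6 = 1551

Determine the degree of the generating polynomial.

Δ: 7, 69, 209, 451, 819
Δ²: 62, 140, 242, 368
Δ³: 78, 102, 126
Δ⁴: 24, 24
The fourth differences are constant, so the polynomial has degree 4.

4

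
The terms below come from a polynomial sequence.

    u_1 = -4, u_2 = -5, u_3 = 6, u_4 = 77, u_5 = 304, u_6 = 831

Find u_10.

10499

D1: -1, 11, 71, 227, 527
D2: 12, 60, 156, 300
D3: 48, 96, 144
D4: 48, 48
Constant fourth difference = 48, so extend:
144 + 48 = 192;  300 + 192 = 492;  527 + 492 = 1019;  831 + 1019 = 1850
192 + 48 = 240;  492 + 240 = 732;  1019 + 732 = 1751;  1850 + 1751 = 3601
240 + 48 = 288;  732 + 288 = 1020;  1751 + 1020 = 2771;  3601 + 2771 = 6372
288 + 48 = 336;  1020 + 336 = 1356;  2771 + 1356 = 4127;  6372 + 4127 = 10499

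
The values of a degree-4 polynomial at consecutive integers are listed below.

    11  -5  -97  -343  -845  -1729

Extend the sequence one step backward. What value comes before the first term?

D1: -16, -92, -246, -502, -884
D2: -76, -154, -256, -382
D3: -78, -102, -126
D4: -24, -24
The fourth differences are constant at -24.
Work back: -78 + 24 = -54;  -76 + 54 = -22;  -16 + 22 = 6;  11 − 6 = 5

5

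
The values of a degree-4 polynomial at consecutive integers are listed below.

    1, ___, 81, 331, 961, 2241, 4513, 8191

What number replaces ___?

13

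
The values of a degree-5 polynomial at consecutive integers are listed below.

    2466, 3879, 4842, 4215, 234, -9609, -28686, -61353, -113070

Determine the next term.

-190521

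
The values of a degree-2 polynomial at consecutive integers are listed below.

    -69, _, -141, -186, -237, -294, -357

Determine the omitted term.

Using the last 5 terms:
-45, -51, -57, -63
-6, -6, -6
Constant second difference = -6.
Extend backward: -45 + 6 = -39;  -141 + 39 = -102

-102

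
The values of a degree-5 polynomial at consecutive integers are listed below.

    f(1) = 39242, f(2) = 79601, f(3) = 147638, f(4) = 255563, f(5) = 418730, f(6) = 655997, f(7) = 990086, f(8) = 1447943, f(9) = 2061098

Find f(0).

40359, 68037, 107925, 163167, 237267, 334089, 457857, 613155
27678, 39888, 55242, 74100, 96822, 123768, 155298
12210, 15354, 18858, 22722, 26946, 31530
3144, 3504, 3864, 4224, 4584
360, 360, 360, 360
The fifth differences are constant at 360.
Work back: 3144 − 360 = 2784;  12210 − 2784 = 9426;  27678 − 9426 = 18252;  40359 − 18252 = 22107;  39242 − 22107 = 17135

17135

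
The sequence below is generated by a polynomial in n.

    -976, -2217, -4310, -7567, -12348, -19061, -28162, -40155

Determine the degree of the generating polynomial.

Δ: -1241, -2093, -3257, -4781, -6713, -9101, -11993
Δ²: -852, -1164, -1524, -1932, -2388, -2892
Δ³: -312, -360, -408, -456, -504
Δ⁴: -48, -48, -48, -48
The fourth differences are constant, so the polynomial has degree 4.

4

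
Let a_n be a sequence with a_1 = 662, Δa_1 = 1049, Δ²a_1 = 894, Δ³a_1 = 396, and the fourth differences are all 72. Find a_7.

29366

Build the table forward from the leading diagonal:
Δ⁴: 72  72  72  72  72  72  72
Δ³: 396  468  540  612  684  756  828
Δ²: 894  1290  1758  2298  2910  3594  4350
Δ: 1049  1943  3233  4991  7289  10199  13793
a: 662  1711  3654  6887  11878  19167  29366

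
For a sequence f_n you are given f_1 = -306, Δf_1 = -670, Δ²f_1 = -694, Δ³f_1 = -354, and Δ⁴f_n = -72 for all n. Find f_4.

-4752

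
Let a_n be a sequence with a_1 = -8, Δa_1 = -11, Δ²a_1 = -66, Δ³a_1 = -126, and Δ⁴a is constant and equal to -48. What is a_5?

-1000

Build the table forward from the leading diagonal:
D4: -48, -48, -48, -48, -48
D3: -126, -174, -222, -270, -318
D2: -66, -192, -366, -588, -858
D1: -11, -77, -269, -635, -1223
a: -8, -19, -96, -365, -1000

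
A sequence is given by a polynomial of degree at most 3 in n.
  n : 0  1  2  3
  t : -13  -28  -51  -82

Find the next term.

D1: -15 , -23 , -31
D2: -8 , -8
The second differences are constant (-8).
-31 − 8 = -39;  -82 − 39 = -121

-121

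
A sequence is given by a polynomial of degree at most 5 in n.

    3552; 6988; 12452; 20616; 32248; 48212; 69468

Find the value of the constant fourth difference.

96

D1: 3436, 5464, 8164, 11632, 15964, 21256
D2: 2028, 2700, 3468, 4332, 5292
D3: 672, 768, 864, 960
D4: 96, 96, 96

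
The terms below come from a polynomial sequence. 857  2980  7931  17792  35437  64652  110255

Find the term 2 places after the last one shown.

Δ: 2123, 4951, 9861, 17645, 29215, 45603
Δ²: 2828, 4910, 7784, 11570, 16388
Δ³: 2082, 2874, 3786, 4818
Δ⁴: 792, 912, 1032
Δ⁵: 120, 120
Fifth differences constant at 120.
1032 + 120 = 1152;  4818 + 1152 = 5970;  16388 + 5970 = 22358;  45603 + 22358 = 67961;  110255 + 67961 = 178216
1152 + 120 = 1272;  5970 + 1272 = 7242;  22358 + 7242 = 29600;  67961 + 29600 = 97561;  178216 + 97561 = 275777

275777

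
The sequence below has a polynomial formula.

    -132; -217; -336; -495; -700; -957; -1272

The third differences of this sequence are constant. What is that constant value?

-6

D1: -85, -119, -159, -205, -257, -315
D2: -34, -40, -46, -52, -58
D3: -6, -6, -6, -6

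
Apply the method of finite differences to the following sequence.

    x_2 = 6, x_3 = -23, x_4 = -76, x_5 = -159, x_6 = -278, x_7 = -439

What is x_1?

D1: -29  -53  -83  -119  -161
D2: -24  -30  -36  -42
D3: -6  -6  -6
The third differences are constant at -6.
Work back: -24 + 6 = -18;  -29 + 18 = -11;  6 + 11 = 17

17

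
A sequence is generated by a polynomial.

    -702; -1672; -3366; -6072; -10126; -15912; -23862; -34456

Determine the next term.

D1: -970  -1694  -2706  -4054  -5786  -7950  -10594
D2: -724  -1012  -1348  -1732  -2164  -2644
D3: -288  -336  -384  -432  -480
D4: -48  -48  -48  -48
The fourth differences are constant (-48).
-480 − 48 = -528;  -2644 − 528 = -3172;  -10594 − 3172 = -13766;  -34456 − 13766 = -48222

-48222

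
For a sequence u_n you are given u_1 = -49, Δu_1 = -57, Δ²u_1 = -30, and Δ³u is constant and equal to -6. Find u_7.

Build the table forward from the leading diagonal:
Third differences: -6, -6, -6, -6, -6, -6, -6
Second differences: -30, -36, -42, -48, -54, -60, -66
First differences: -57, -87, -123, -165, -213, -267, -327
u: -49, -106, -193, -316, -481, -694, -961

-961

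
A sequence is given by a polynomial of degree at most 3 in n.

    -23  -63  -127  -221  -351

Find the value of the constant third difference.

Δ: -40, -64, -94, -130
Δ²: -24, -30, -36
Δ³: -6, -6

-6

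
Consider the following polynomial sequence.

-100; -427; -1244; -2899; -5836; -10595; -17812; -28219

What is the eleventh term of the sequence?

-87340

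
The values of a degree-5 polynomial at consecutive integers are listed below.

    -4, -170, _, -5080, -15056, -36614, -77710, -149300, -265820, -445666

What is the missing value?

-1250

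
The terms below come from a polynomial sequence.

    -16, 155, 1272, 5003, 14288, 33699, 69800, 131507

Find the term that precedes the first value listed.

3

First differences: 171, 1117, 3731, 9285, 19411, 36101, 61707
Second differences: 946, 2614, 5554, 10126, 16690, 25606
Third differences: 1668, 2940, 4572, 6564, 8916
Fourth differences: 1272, 1632, 1992, 2352
Fifth differences: 360, 360, 360
The fifth differences are constant at 360.
Work back: 1272 − 360 = 912;  1668 − 912 = 756;  946 − 756 = 190;  171 − 190 = -19;  -16 + 19 = 3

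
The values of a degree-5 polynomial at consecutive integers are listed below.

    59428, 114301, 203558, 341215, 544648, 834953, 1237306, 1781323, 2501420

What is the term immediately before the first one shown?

54873, 89257, 137657, 203433, 290305, 402353, 544017, 720097
34384, 48400, 65776, 86872, 112048, 141664, 176080
14016, 17376, 21096, 25176, 29616, 34416
3360, 3720, 4080, 4440, 4800
360, 360, 360, 360
The fifth differences are constant at 360.
Work back: 3360 − 360 = 3000;  14016 − 3000 = 11016;  34384 − 11016 = 23368;  54873 − 23368 = 31505;  59428 − 31505 = 27923

27923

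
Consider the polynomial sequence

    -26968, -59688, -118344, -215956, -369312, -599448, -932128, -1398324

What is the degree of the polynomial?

First differences: -32720, -58656, -97612, -153356, -230136, -332680, -466196
Second differences: -25936, -38956, -55744, -76780, -102544, -133516
Third differences: -13020, -16788, -21036, -25764, -30972
Fourth differences: -3768, -4248, -4728, -5208
Fifth differences: -480, -480, -480
The fifth differences are constant, so the polynomial has degree 5.

5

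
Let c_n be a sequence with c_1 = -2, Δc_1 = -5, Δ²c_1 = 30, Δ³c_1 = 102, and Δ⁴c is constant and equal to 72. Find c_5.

Build the table forward from the leading diagonal:
Fourth differences: 72, 72, 72, 72, 72
Third differences: 102, 174, 246, 318, 390
Second differences: 30, 132, 306, 552, 870
First differences: -5, 25, 157, 463, 1015
c: -2, -7, 18, 175, 638

638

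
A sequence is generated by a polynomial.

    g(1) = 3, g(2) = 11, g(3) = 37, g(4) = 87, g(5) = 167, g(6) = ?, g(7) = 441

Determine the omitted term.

283

Using the first 5 terms:
D1: 8  26  50  80
D2: 18  24  30
D3: 6  6
Constant third difference = 6.
Extend forward: 30 + 6 = 36;  80 + 36 = 116;  167 + 116 = 283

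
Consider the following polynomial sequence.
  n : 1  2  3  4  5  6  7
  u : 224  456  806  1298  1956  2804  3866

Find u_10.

D1: 232 , 350 , 492 , 658 , 848 , 1062
D2: 118 , 142 , 166 , 190 , 214
D3: 24 , 24 , 24 , 24
The third differences are constant (24).
214 + 24 = 238;  1062 + 238 = 1300;  3866 + 1300 = 5166
238 + 24 = 262;  1300 + 262 = 1562;  5166 + 1562 = 6728
262 + 24 = 286;  1562 + 286 = 1848;  6728 + 1848 = 8576

8576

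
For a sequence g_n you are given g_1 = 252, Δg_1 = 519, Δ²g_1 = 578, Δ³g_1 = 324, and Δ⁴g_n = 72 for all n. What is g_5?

Build the table forward from the leading diagonal:
Fourth differences: 72, 72, 72, 72, 72
Third differences: 324, 396, 468, 540, 612
Second differences: 578, 902, 1298, 1766, 2306
First differences: 519, 1097, 1999, 3297, 5063
g: 252, 771, 1868, 3867, 7164

7164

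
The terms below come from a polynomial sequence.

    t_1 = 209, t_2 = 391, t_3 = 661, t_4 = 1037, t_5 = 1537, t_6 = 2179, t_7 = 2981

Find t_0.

97

First differences: 182  270  376  500  642  802
Second differences: 88  106  124  142  160
Third differences: 18  18  18  18
The third differences are constant at 18.
Work back: 88 − 18 = 70;  182 − 70 = 112;  209 − 112 = 97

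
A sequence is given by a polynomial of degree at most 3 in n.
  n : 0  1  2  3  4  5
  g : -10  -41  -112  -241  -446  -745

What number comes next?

Δ: -31  -71  -129  -205  -299
Δ²: -40  -58  -76  -94
Δ³: -18  -18  -18
Third differences constant at -18.
-94 − 18 = -112;  -299 − 112 = -411;  -745 − 411 = -1156

-1156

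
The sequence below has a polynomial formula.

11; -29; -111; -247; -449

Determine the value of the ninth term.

First differences: -40, -82, -136, -202
Second differences: -42, -54, -66
Third differences: -12, -12
Constant third difference = -12, so extend:
-66 − 12 = -78;  -202 − 78 = -280;  -449 − 280 = -729
-78 − 12 = -90;  -280 − 90 = -370;  -729 − 370 = -1099
-90 − 12 = -102;  -370 − 102 = -472;  -1099 − 472 = -1571
-102 − 12 = -114;  -472 − 114 = -586;  -1571 − 586 = -2157

-2157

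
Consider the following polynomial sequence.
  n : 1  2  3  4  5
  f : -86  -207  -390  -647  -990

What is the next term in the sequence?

-1431

Δ: -121, -183, -257, -343
Δ²: -62, -74, -86
Δ³: -12, -12
Third differences constant at -12.
-86 − 12 = -98;  -343 − 98 = -441;  -990 − 441 = -1431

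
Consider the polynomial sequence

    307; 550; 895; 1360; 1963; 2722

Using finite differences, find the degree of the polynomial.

3

243, 345, 465, 603, 759
102, 120, 138, 156
18, 18, 18
The third differences are constant, so the polynomial has degree 3.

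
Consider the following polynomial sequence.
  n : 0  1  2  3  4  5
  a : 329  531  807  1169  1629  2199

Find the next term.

2891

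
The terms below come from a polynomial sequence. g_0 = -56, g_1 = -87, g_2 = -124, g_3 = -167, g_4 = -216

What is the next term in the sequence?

-271

First differences: -31, -37, -43, -49
Second differences: -6, -6, -6
Constant second difference = -6, so extend:
-49 − 6 = -55;  -216 − 55 = -271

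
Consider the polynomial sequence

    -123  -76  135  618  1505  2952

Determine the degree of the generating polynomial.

4

D1: 47, 211, 483, 887, 1447
D2: 164, 272, 404, 560
D3: 108, 132, 156
D4: 24, 24
The fourth differences are constant, so the polynomial has degree 4.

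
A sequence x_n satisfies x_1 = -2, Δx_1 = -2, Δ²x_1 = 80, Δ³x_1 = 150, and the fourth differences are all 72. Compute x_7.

5266

Build the table forward from the leading diagonal:
Δ⁴: 72, 72, 72, 72, 72, 72, 72
Δ³: 150, 222, 294, 366, 438, 510, 582
Δ²: 80, 230, 452, 746, 1112, 1550, 2060
Δ: -2, 78, 308, 760, 1506, 2618, 4168
x: -2, -4, 74, 382, 1142, 2648, 5266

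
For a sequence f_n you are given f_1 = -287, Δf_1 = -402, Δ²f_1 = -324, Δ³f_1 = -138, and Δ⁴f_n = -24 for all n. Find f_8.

-15575

Build the table forward from the leading diagonal:
Fourth differences: -24  -24  -24  -24  -24  -24  -24  -24
Third differences: -138  -162  -186  -210  -234  -258  -282  -306
Second differences: -324  -462  -624  -810  -1020  -1254  -1512  -1794
First differences: -402  -726  -1188  -1812  -2622  -3642  -4896  -6408
f: -287  -689  -1415  -2603  -4415  -7037  -10679  -15575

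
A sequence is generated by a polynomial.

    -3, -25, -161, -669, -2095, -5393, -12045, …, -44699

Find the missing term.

-24181

Using the first 7 terms:
Δ: -22, -136, -508, -1426, -3298, -6652
Δ²: -114, -372, -918, -1872, -3354
Δ³: -258, -546, -954, -1482
Δ⁴: -288, -408, -528
Δ⁵: -120, -120
Constant fifth difference = -120.
Extend forward: -528 − 120 = -648;  -1482 − 648 = -2130;  -3354 − 2130 = -5484;  -6652 − 5484 = -12136;  -12045 − 12136 = -24181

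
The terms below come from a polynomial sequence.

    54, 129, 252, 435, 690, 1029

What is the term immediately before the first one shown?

15

Δ: 75, 123, 183, 255, 339
Δ²: 48, 60, 72, 84
Δ³: 12, 12, 12
The third differences are constant at 12.
Work back: 48 − 12 = 36;  75 − 36 = 39;  54 − 39 = 15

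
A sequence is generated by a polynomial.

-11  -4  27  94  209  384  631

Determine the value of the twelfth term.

3366

Δ: 7  31  67  115  175  247
Δ²: 24  36  48  60  72
Δ³: 12  12  12  12
Constant third difference = 12, so extend:
72 + 12 = 84;  247 + 84 = 331;  631 + 331 = 962
84 + 12 = 96;  331 + 96 = 427;  962 + 427 = 1389
96 + 12 = 108;  427 + 108 = 535;  1389 + 535 = 1924
108 + 12 = 120;  535 + 120 = 655;  1924 + 655 = 2579
120 + 12 = 132;  655 + 132 = 787;  2579 + 787 = 3366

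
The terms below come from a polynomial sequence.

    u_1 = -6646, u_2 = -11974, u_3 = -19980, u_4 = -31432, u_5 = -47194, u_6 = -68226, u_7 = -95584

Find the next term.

-5328, -8006, -11452, -15762, -21032, -27358
-2678, -3446, -4310, -5270, -6326
-768, -864, -960, -1056
-96, -96, -96
The fourth differences are constant (-96).
-1056 − 96 = -1152;  -6326 − 1152 = -7478;  -27358 − 7478 = -34836;  -95584 − 34836 = -130420

-130420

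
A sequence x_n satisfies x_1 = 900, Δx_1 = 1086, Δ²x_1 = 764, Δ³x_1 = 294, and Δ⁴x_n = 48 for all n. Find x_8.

Build the table forward from the leading diagonal:
Δ⁴: 48, 48, 48, 48, 48, 48, 48, 48
Δ³: 294, 342, 390, 438, 486, 534, 582, 630
Δ²: 764, 1058, 1400, 1790, 2228, 2714, 3248, 3830
Δ: 1086, 1850, 2908, 4308, 6098, 8326, 11040, 14288
x: 900, 1986, 3836, 6744, 11052, 17150, 25476, 36516

36516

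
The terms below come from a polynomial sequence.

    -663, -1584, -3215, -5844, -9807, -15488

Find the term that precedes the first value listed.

-921, -1631, -2629, -3963, -5681
-710, -998, -1334, -1718
-288, -336, -384
-48, -48
The fourth differences are constant at -48.
Work back: -288 + 48 = -240;  -710 + 240 = -470;  -921 + 470 = -451;  -663 + 451 = -212

-212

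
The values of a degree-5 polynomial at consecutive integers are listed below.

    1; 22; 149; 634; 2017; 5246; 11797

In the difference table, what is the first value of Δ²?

D1: 21, 127, 485, 1383, 3229, 6551
D2: 106, 358, 898, 1846, 3322
D3: 252, 540, 948, 1476
D4: 288, 408, 528
D5: 120, 120

106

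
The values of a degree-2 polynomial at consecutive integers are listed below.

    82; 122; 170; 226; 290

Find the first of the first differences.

40

D1: 40, 48, 56, 64
D2: 8, 8, 8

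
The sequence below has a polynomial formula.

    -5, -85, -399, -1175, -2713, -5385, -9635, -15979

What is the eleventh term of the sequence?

-53815

-80, -314, -776, -1538, -2672, -4250, -6344
-234, -462, -762, -1134, -1578, -2094
-228, -300, -372, -444, -516
-72, -72, -72, -72
Fourth differences constant at -72.
-516 − 72 = -588;  -2094 − 588 = -2682;  -6344 − 2682 = -9026;  -15979 − 9026 = -25005
-588 − 72 = -660;  -2682 − 660 = -3342;  -9026 − 3342 = -12368;  -25005 − 12368 = -37373
-660 − 72 = -732;  -3342 − 732 = -4074;  -12368 − 4074 = -16442;  -37373 − 16442 = -53815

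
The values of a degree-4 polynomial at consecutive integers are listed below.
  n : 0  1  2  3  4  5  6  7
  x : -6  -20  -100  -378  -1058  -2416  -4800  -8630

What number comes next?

Δ: -14 , -80 , -278 , -680 , -1358 , -2384 , -3830
Δ²: -66 , -198 , -402 , -678 , -1026 , -1446
Δ³: -132 , -204 , -276 , -348 , -420
Δ⁴: -72 , -72 , -72 , -72
The fourth differences are constant (-72).
-420 − 72 = -492;  -1446 − 492 = -1938;  -3830 − 1938 = -5768;  -8630 − 5768 = -14398

-14398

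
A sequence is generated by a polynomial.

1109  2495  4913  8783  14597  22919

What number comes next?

D1: 1386 , 2418 , 3870 , 5814 , 8322
D2: 1032 , 1452 , 1944 , 2508
D3: 420 , 492 , 564
D4: 72 , 72
Constant fourth difference = 72, so extend:
564 + 72 = 636;  2508 + 636 = 3144;  8322 + 3144 = 11466;  22919 + 11466 = 34385

34385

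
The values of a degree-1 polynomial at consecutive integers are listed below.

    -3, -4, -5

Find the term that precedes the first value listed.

-2

Δ: -1  -1
The first differences are constant at -1.
Work back: -3 + 1 = -2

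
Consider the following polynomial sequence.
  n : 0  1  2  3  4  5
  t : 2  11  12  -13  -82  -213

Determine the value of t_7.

D1: 9 , 1 , -25 , -69 , -131
D2: -8 , -26 , -44 , -62
D3: -18 , -18 , -18
Constant third difference = -18, so extend:
-62 − 18 = -80;  -131 − 80 = -211;  -213 − 211 = -424
-80 − 18 = -98;  -211 − 98 = -309;  -424 − 309 = -733

-733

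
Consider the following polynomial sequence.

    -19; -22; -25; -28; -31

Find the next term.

First differences: -3  -3  -3  -3
The first differences are constant (-3).
-31 − 3 = -34

-34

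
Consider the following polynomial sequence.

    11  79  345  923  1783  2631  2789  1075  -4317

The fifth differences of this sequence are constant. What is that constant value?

-120

Δ: 68, 266, 578, 860, 848, 158, -1714, -5392
Δ²: 198, 312, 282, -12, -690, -1872, -3678
Δ³: 114, -30, -294, -678, -1182, -1806
Δ⁴: -144, -264, -384, -504, -624
Δ⁵: -120, -120, -120, -120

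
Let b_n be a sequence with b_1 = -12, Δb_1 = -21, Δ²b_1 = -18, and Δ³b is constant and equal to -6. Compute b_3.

-72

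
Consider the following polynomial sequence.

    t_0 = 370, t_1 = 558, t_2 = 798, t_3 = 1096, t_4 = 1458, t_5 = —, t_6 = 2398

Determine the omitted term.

Using the first 5 terms:
First differences: 188, 240, 298, 362
Second differences: 52, 58, 64
Third differences: 6, 6
Constant third difference = 6.
Extend forward: 64 + 6 = 70;  362 + 70 = 432;  1458 + 432 = 1890

1890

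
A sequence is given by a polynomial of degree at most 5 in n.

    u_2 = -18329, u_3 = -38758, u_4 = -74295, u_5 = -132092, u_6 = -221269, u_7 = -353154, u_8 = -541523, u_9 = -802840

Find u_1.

-7584

D1: -20429  -35537  -57797  -89177  -131885  -188369  -261317
D2: -15108  -22260  -31380  -42708  -56484  -72948
D3: -7152  -9120  -11328  -13776  -16464
D4: -1968  -2208  -2448  -2688
D5: -240  -240  -240
The fifth differences are constant at -240.
Work back: -1968 + 240 = -1728;  -7152 + 1728 = -5424;  -15108 + 5424 = -9684;  -20429 + 9684 = -10745;  -18329 + 10745 = -7584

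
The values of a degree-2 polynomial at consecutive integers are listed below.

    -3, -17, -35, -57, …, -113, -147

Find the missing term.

-83

Using the first 4 terms:
First differences: -14, -18, -22
Second differences: -4, -4
Constant second difference = -4.
Extend forward: -22 − 4 = -26;  -57 − 26 = -83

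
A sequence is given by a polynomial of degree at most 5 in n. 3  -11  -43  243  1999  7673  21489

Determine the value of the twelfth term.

Δ: -14, -32, 286, 1756, 5674, 13816
Δ²: -18, 318, 1470, 3918, 8142
Δ³: 336, 1152, 2448, 4224
Δ⁴: 816, 1296, 1776
Δ⁵: 480, 480
Constant fifth difference = 480, so extend:
1776 + 480 = 2256;  4224 + 2256 = 6480;  8142 + 6480 = 14622;  13816 + 14622 = 28438;  21489 + 28438 = 49927
2256 + 480 = 2736;  6480 + 2736 = 9216;  14622 + 9216 = 23838;  28438 + 23838 = 52276;  49927 + 52276 = 102203
2736 + 480 = 3216;  9216 + 3216 = 12432;  23838 + 12432 = 36270;  52276 + 36270 = 88546;  102203 + 88546 = 190749
3216 + 480 = 3696;  12432 + 3696 = 16128;  36270 + 16128 = 52398;  88546 + 52398 = 140944;  190749 + 140944 = 331693
3696 + 480 = 4176;  16128 + 4176 = 20304;  52398 + 20304 = 72702;  140944 + 72702 = 213646;  331693 + 213646 = 545339

545339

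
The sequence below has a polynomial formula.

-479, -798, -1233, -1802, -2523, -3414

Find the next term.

-319, -435, -569, -721, -891
-116, -134, -152, -170
-18, -18, -18
Constant third difference = -18, so extend:
-170 − 18 = -188;  -891 − 188 = -1079;  -3414 − 1079 = -4493

-4493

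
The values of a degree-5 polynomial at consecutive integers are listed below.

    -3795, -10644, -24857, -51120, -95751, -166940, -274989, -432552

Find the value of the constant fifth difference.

First differences: -6849, -14213, -26263, -44631, -71189, -108049, -157563
Second differences: -7364, -12050, -18368, -26558, -36860, -49514
Third differences: -4686, -6318, -8190, -10302, -12654
Fourth differences: -1632, -1872, -2112, -2352
Fifth differences: -240, -240, -240

-240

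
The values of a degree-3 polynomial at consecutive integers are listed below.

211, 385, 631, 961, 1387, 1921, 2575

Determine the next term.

3361

First differences: 174, 246, 330, 426, 534, 654
Second differences: 72, 84, 96, 108, 120
Third differences: 12, 12, 12, 12
The third differences are constant (12).
120 + 12 = 132;  654 + 132 = 786;  2575 + 786 = 3361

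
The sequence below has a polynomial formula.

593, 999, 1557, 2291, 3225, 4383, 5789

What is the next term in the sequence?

7467

406, 558, 734, 934, 1158, 1406
152, 176, 200, 224, 248
24, 24, 24, 24
The third differences are constant (24).
248 + 24 = 272;  1406 + 272 = 1678;  5789 + 1678 = 7467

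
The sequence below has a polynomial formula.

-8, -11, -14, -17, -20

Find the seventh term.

-26

-3 , -3 , -3 , -3
The first differences are constant (-3).
-20 − 3 = -23
-23 − 3 = -26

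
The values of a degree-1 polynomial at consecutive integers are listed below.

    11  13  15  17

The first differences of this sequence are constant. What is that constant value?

D1: 2, 2, 2

2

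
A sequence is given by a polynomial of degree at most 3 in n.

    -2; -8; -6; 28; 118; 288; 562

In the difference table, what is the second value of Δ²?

First differences: -6, 2, 34, 90, 170, 274
Second differences: 8, 32, 56, 80, 104
Third differences: 24, 24, 24, 24

32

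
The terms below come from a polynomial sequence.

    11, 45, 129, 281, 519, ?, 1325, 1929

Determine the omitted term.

Using the first 5 terms:
First differences: 34  84  152  238
Second differences: 50  68  86
Third differences: 18  18
Constant third difference = 18.
Extend forward: 86 + 18 = 104;  238 + 104 = 342;  519 + 342 = 861

861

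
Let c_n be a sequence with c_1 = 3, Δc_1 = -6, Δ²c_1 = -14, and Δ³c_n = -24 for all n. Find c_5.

-201

Build the table forward from the leading diagonal:
Third differences: -24, -24, -24, -24, -24
Second differences: -14, -38, -62, -86, -110
First differences: -6, -20, -58, -120, -206
c: 3, -3, -23, -81, -201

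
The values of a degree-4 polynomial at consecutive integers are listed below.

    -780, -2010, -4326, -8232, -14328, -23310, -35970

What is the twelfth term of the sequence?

-188880

D1: -1230, -2316, -3906, -6096, -8982, -12660
D2: -1086, -1590, -2190, -2886, -3678
D3: -504, -600, -696, -792
D4: -96, -96, -96
Fourth differences constant at -96.
-792 − 96 = -888;  -3678 − 888 = -4566;  -12660 − 4566 = -17226;  -35970 − 17226 = -53196
-888 − 96 = -984;  -4566 − 984 = -5550;  -17226 − 5550 = -22776;  -53196 − 22776 = -75972
-984 − 96 = -1080;  -5550 − 1080 = -6630;  -22776 − 6630 = -29406;  -75972 − 29406 = -105378
-1080 − 96 = -1176;  -6630 − 1176 = -7806;  -29406 − 7806 = -37212;  -105378 − 37212 = -142590
-1176 − 96 = -1272;  -7806 − 1272 = -9078;  -37212 − 9078 = -46290;  -142590 − 46290 = -188880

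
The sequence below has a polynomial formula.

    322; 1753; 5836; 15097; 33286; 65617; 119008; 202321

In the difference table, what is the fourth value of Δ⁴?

1944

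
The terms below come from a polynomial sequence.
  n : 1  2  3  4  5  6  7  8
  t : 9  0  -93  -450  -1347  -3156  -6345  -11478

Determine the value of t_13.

-92763

D1: -9  -93  -357  -897  -1809  -3189  -5133
D2: -84  -264  -540  -912  -1380  -1944
D3: -180  -276  -372  -468  -564
D4: -96  -96  -96  -96
The fourth differences are constant (-96).
-564 − 96 = -660;  -1944 − 660 = -2604;  -5133 − 2604 = -7737;  -11478 − 7737 = -19215
-660 − 96 = -756;  -2604 − 756 = -3360;  -7737 − 3360 = -11097;  -19215 − 11097 = -30312
-756 − 96 = -852;  -3360 − 852 = -4212;  -11097 − 4212 = -15309;  -30312 − 15309 = -45621
-852 − 96 = -948;  -4212 − 948 = -5160;  -15309 − 5160 = -20469;  -45621 − 20469 = -66090
-948 − 96 = -1044;  -5160 − 1044 = -6204;  -20469 − 6204 = -26673;  -66090 − 26673 = -92763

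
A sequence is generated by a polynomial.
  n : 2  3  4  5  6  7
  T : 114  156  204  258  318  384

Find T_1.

First differences: 42, 48, 54, 60, 66
Second differences: 6, 6, 6, 6
The second differences are constant at 6.
Work back: 42 − 6 = 36;  114 − 36 = 78

78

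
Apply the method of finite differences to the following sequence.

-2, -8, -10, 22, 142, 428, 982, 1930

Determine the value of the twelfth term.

D1: -6  -2  32  120  286  554  948
D2: 4  34  88  166  268  394
D3: 30  54  78  102  126
D4: 24  24  24  24
The fourth differences are constant (24).
126 + 24 = 150;  394 + 150 = 544;  948 + 544 = 1492;  1930 + 1492 = 3422
150 + 24 = 174;  544 + 174 = 718;  1492 + 718 = 2210;  3422 + 2210 = 5632
174 + 24 = 198;  718 + 198 = 916;  2210 + 916 = 3126;  5632 + 3126 = 8758
198 + 24 = 222;  916 + 222 = 1138;  3126 + 1138 = 4264;  8758 + 4264 = 13022

13022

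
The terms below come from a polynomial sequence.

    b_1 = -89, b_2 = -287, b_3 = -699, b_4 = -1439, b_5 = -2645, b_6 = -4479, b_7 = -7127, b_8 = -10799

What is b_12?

-198  -412  -740  -1206  -1834  -2648  -3672
-214  -328  -466  -628  -814  -1024
-114  -138  -162  -186  -210
-24  -24  -24  -24
Constant fourth difference = -24, so extend:
-210 − 24 = -234;  -1024 − 234 = -1258;  -3672 − 1258 = -4930;  -10799 − 4930 = -15729
-234 − 24 = -258;  -1258 − 258 = -1516;  -4930 − 1516 = -6446;  -15729 − 6446 = -22175
-258 − 24 = -282;  -1516 − 282 = -1798;  -6446 − 1798 = -8244;  -22175 − 8244 = -30419
-282 − 24 = -306;  -1798 − 306 = -2104;  -8244 − 2104 = -10348;  -30419 − 10348 = -40767

-40767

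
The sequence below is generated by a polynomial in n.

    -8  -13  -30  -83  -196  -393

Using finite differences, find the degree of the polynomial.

3

First differences: -5, -17, -53, -113, -197
Second differences: -12, -36, -60, -84
Third differences: -24, -24, -24
The third differences are constant, so the polynomial has degree 3.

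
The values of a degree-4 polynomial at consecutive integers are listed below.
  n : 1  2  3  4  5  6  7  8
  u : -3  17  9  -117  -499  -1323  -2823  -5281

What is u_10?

-14439

20, -8, -126, -382, -824, -1500, -2458
-28, -118, -256, -442, -676, -958
-90, -138, -186, -234, -282
-48, -48, -48, -48
The fourth differences are constant (-48).
-282 − 48 = -330;  -958 − 330 = -1288;  -2458 − 1288 = -3746;  -5281 − 3746 = -9027
-330 − 48 = -378;  -1288 − 378 = -1666;  -3746 − 1666 = -5412;  -9027 − 5412 = -14439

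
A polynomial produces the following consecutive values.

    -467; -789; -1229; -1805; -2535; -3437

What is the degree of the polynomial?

3

First differences: -322, -440, -576, -730, -902
Second differences: -118, -136, -154, -172
Third differences: -18, -18, -18
The third differences are constant, so the polynomial has degree 3.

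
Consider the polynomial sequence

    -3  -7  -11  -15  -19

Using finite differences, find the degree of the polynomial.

First differences: -4, -4, -4, -4
The first differences are constant, so the polynomial has degree 1.

1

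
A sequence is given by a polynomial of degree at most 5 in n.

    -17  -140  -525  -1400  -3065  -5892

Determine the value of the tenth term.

D1: -123, -385, -875, -1665, -2827
D2: -262, -490, -790, -1162
D3: -228, -300, -372
D4: -72, -72
Fourth differences constant at -72.
-372 − 72 = -444;  -1162 − 444 = -1606;  -2827 − 1606 = -4433;  -5892 − 4433 = -10325
-444 − 72 = -516;  -1606 − 516 = -2122;  -4433 − 2122 = -6555;  -10325 − 6555 = -16880
-516 − 72 = -588;  -2122 − 588 = -2710;  -6555 − 2710 = -9265;  -16880 − 9265 = -26145
-588 − 72 = -660;  -2710 − 660 = -3370;  -9265 − 3370 = -12635;  -26145 − 12635 = -38780

-38780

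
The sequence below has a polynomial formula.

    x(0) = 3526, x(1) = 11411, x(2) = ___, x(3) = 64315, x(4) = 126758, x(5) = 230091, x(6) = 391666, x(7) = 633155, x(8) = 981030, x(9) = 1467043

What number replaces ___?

29250

Using the last 7 terms:
Δ: 62443, 103333, 161575, 241489, 347875, 486013
Δ²: 40890, 58242, 79914, 106386, 138138
Δ³: 17352, 21672, 26472, 31752
Δ⁴: 4320, 4800, 5280
Δ⁵: 480, 480
Constant fifth difference = 480.
Extend backward: 4320 − 480 = 3840;  17352 − 3840 = 13512;  40890 − 13512 = 27378;  62443 − 27378 = 35065;  64315 − 35065 = 29250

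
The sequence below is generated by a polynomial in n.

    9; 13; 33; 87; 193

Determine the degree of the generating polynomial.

Δ: 4, 20, 54, 106
Δ²: 16, 34, 52
Δ³: 18, 18
The third differences are constant, so the polynomial has degree 3.

3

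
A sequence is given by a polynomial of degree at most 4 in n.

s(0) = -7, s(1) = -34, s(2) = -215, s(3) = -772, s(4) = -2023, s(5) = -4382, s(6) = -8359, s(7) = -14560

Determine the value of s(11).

-77084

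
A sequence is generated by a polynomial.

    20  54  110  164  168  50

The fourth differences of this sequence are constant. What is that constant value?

D1: 34, 56, 54, 4, -118
D2: 22, -2, -50, -122
D3: -24, -48, -72
D4: -24, -24

-24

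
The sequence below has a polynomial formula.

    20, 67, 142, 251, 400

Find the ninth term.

1516

First differences: 47, 75, 109, 149
Second differences: 28, 34, 40
Third differences: 6, 6
Third differences constant at 6.
40 + 6 = 46;  149 + 46 = 195;  400 + 195 = 595
46 + 6 = 52;  195 + 52 = 247;  595 + 247 = 842
52 + 6 = 58;  247 + 58 = 305;  842 + 305 = 1147
58 + 6 = 64;  305 + 64 = 369;  1147 + 369 = 1516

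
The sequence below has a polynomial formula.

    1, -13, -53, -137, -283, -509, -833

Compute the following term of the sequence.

D1: -14, -40, -84, -146, -226, -324
D2: -26, -44, -62, -80, -98
D3: -18, -18, -18, -18
Third differences constant at -18.
-98 − 18 = -116;  -324 − 116 = -440;  -833 − 440 = -1273

-1273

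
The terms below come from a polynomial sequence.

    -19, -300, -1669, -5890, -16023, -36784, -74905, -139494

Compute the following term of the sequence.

-242395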